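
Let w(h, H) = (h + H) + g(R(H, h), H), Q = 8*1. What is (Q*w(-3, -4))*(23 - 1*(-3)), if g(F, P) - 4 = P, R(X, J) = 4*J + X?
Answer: -1456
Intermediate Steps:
R(X, J) = X + 4*J
g(F, P) = 4 + P
Q = 8
w(h, H) = 4 + h + 2*H (w(h, H) = (h + H) + (4 + H) = (H + h) + (4 + H) = 4 + h + 2*H)
(Q*w(-3, -4))*(23 - 1*(-3)) = (8*(4 - 3 + 2*(-4)))*(23 - 1*(-3)) = (8*(4 - 3 - 8))*(23 + 3) = (8*(-7))*26 = -56*26 = -1456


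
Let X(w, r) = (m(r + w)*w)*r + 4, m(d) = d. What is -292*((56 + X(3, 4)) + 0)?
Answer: -42048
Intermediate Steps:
X(w, r) = 4 + r*w*(r + w) (X(w, r) = ((r + w)*w)*r + 4 = (w*(r + w))*r + 4 = r*w*(r + w) + 4 = 4 + r*w*(r + w))
-292*((56 + X(3, 4)) + 0) = -292*((56 + (4 + 4*3*(4 + 3))) + 0) = -292*((56 + (4 + 4*3*7)) + 0) = -292*((56 + (4 + 84)) + 0) = -292*((56 + 88) + 0) = -292*(144 + 0) = -292*144 = -42048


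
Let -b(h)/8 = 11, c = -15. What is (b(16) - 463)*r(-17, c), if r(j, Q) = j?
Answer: 9367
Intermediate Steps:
b(h) = -88 (b(h) = -8*11 = -88)
(b(16) - 463)*r(-17, c) = (-88 - 463)*(-17) = -551*(-17) = 9367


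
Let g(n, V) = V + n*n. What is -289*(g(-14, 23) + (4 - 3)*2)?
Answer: -63869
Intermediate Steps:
g(n, V) = V + n**2
-289*(g(-14, 23) + (4 - 3)*2) = -289*((23 + (-14)**2) + (4 - 3)*2) = -289*((23 + 196) + 1*2) = -289*(219 + 2) = -289*221 = -63869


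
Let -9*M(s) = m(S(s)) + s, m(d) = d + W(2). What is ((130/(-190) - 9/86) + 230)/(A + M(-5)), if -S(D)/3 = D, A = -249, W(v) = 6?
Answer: -3370779/3687938 ≈ -0.91400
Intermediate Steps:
S(D) = -3*D
m(d) = 6 + d (m(d) = d + 6 = 6 + d)
M(s) = -2/3 + 2*s/9 (M(s) = -((6 - 3*s) + s)/9 = -(6 - 2*s)/9 = -2/3 + 2*s/9)
((130/(-190) - 9/86) + 230)/(A + M(-5)) = ((130/(-190) - 9/86) + 230)/(-249 + (-2/3 + (2/9)*(-5))) = ((130*(-1/190) - 9*1/86) + 230)/(-249 + (-2/3 - 10/9)) = ((-13/19 - 9/86) + 230)/(-249 - 16/9) = (-1289/1634 + 230)/(-2257/9) = (374531/1634)*(-9/2257) = -3370779/3687938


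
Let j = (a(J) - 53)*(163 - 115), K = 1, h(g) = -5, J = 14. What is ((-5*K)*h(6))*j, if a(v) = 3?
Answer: -60000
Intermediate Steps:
j = -2400 (j = (3 - 53)*(163 - 115) = -50*48 = -2400)
((-5*K)*h(6))*j = (-5*1*(-5))*(-2400) = -5*(-5)*(-2400) = 25*(-2400) = -60000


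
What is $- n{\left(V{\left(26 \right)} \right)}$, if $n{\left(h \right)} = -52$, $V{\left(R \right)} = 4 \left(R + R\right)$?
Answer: $52$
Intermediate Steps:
$V{\left(R \right)} = 8 R$ ($V{\left(R \right)} = 4 \cdot 2 R = 8 R$)
$- n{\left(V{\left(26 \right)} \right)} = \left(-1\right) \left(-52\right) = 52$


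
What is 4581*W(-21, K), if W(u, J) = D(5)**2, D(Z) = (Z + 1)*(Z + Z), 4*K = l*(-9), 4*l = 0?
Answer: 16491600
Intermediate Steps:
l = 0 (l = (1/4)*0 = 0)
K = 0 (K = (0*(-9))/4 = (1/4)*0 = 0)
D(Z) = 2*Z*(1 + Z) (D(Z) = (1 + Z)*(2*Z) = 2*Z*(1 + Z))
W(u, J) = 3600 (W(u, J) = (2*5*(1 + 5))**2 = (2*5*6)**2 = 60**2 = 3600)
4581*W(-21, K) = 4581*3600 = 16491600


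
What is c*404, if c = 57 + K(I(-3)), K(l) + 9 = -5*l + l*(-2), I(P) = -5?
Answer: 33532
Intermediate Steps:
K(l) = -9 - 7*l (K(l) = -9 + (-5*l + l*(-2)) = -9 + (-5*l - 2*l) = -9 - 7*l)
c = 83 (c = 57 + (-9 - 7*(-5)) = 57 + (-9 + 35) = 57 + 26 = 83)
c*404 = 83*404 = 33532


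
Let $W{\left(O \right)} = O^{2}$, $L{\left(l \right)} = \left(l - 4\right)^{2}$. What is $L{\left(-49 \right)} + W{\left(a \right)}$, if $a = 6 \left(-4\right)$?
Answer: $3385$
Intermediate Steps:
$a = -24$
$L{\left(l \right)} = \left(-4 + l\right)^{2}$
$L{\left(-49 \right)} + W{\left(a \right)} = \left(-4 - 49\right)^{2} + \left(-24\right)^{2} = \left(-53\right)^{2} + 576 = 2809 + 576 = 3385$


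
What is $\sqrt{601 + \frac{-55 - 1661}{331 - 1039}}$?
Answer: $\frac{\sqrt{2100518}}{59} \approx 24.565$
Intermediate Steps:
$\sqrt{601 + \frac{-55 - 1661}{331 - 1039}} = \sqrt{601 - \frac{1716}{-708}} = \sqrt{601 - - \frac{143}{59}} = \sqrt{601 + \frac{143}{59}} = \sqrt{\frac{35602}{59}} = \frac{\sqrt{2100518}}{59}$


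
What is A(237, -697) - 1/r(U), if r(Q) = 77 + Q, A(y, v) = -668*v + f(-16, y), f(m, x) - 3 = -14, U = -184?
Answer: 49817596/107 ≈ 4.6559e+5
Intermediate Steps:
f(m, x) = -11 (f(m, x) = 3 - 14 = -11)
A(y, v) = -11 - 668*v (A(y, v) = -668*v - 11 = -11 - 668*v)
A(237, -697) - 1/r(U) = (-11 - 668*(-697)) - 1/(77 - 184) = (-11 + 465596) - 1/(-107) = 465585 - 1*(-1/107) = 465585 + 1/107 = 49817596/107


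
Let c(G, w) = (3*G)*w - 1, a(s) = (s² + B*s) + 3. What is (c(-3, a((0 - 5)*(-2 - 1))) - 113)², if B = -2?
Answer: 3594816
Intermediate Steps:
a(s) = 3 + s² - 2*s (a(s) = (s² - 2*s) + 3 = 3 + s² - 2*s)
c(G, w) = -1 + 3*G*w (c(G, w) = 3*G*w - 1 = -1 + 3*G*w)
(c(-3, a((0 - 5)*(-2 - 1))) - 113)² = ((-1 + 3*(-3)*(3 + ((0 - 5)*(-2 - 1))² - 2*(0 - 5)*(-2 - 1))) - 113)² = ((-1 + 3*(-3)*(3 + (-5*(-3))² - (-10)*(-3))) - 113)² = ((-1 + 3*(-3)*(3 + 15² - 2*15)) - 113)² = ((-1 + 3*(-3)*(3 + 225 - 30)) - 113)² = ((-1 + 3*(-3)*198) - 113)² = ((-1 - 1782) - 113)² = (-1783 - 113)² = (-1896)² = 3594816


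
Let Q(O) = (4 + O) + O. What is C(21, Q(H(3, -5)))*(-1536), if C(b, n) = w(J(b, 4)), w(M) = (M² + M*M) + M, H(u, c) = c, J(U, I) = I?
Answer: -55296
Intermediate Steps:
Q(O) = 4 + 2*O
w(M) = M + 2*M² (w(M) = (M² + M²) + M = 2*M² + M = M + 2*M²)
C(b, n) = 36 (C(b, n) = 4*(1 + 2*4) = 4*(1 + 8) = 4*9 = 36)
C(21, Q(H(3, -5)))*(-1536) = 36*(-1536) = -55296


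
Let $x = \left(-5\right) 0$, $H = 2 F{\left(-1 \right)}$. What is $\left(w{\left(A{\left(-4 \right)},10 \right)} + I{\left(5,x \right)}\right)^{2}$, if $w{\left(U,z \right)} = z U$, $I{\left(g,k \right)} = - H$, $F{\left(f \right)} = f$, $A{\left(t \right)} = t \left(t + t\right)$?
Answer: $103684$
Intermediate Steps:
$A{\left(t \right)} = 2 t^{2}$ ($A{\left(t \right)} = t 2 t = 2 t^{2}$)
$H = -2$ ($H = 2 \left(-1\right) = -2$)
$x = 0$
$I{\left(g,k \right)} = 2$ ($I{\left(g,k \right)} = \left(-1\right) \left(-2\right) = 2$)
$w{\left(U,z \right)} = U z$
$\left(w{\left(A{\left(-4 \right)},10 \right)} + I{\left(5,x \right)}\right)^{2} = \left(2 \left(-4\right)^{2} \cdot 10 + 2\right)^{2} = \left(2 \cdot 16 \cdot 10 + 2\right)^{2} = \left(32 \cdot 10 + 2\right)^{2} = \left(320 + 2\right)^{2} = 322^{2} = 103684$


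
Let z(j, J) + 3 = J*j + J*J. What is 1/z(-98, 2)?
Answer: -1/195 ≈ -0.0051282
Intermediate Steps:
z(j, J) = -3 + J**2 + J*j (z(j, J) = -3 + (J*j + J*J) = -3 + (J*j + J**2) = -3 + (J**2 + J*j) = -3 + J**2 + J*j)
1/z(-98, 2) = 1/(-3 + 2**2 + 2*(-98)) = 1/(-3 + 4 - 196) = 1/(-195) = -1/195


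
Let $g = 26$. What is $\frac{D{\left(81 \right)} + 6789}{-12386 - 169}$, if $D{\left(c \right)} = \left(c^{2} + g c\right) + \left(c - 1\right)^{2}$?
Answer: $- \frac{21856}{12555} \approx -1.7408$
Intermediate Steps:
$D{\left(c \right)} = c^{2} + \left(-1 + c\right)^{2} + 26 c$ ($D{\left(c \right)} = \left(c^{2} + 26 c\right) + \left(c - 1\right)^{2} = \left(c^{2} + 26 c\right) + \left(-1 + c\right)^{2} = c^{2} + \left(-1 + c\right)^{2} + 26 c$)
$\frac{D{\left(81 \right)} + 6789}{-12386 - 169} = \frac{\left(1 + 2 \cdot 81^{2} + 24 \cdot 81\right) + 6789}{-12386 - 169} = \frac{\left(1 + 2 \cdot 6561 + 1944\right) + 6789}{-12386 - 169} = \frac{\left(1 + 13122 + 1944\right) + 6789}{-12386 - 169} = \frac{15067 + 6789}{-12555} = 21856 \left(- \frac{1}{12555}\right) = - \frac{21856}{12555}$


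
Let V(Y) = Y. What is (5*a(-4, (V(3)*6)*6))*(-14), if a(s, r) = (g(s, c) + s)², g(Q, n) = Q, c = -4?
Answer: -4480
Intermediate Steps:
a(s, r) = 4*s² (a(s, r) = (s + s)² = (2*s)² = 4*s²)
(5*a(-4, (V(3)*6)*6))*(-14) = (5*(4*(-4)²))*(-14) = (5*(4*16))*(-14) = (5*64)*(-14) = 320*(-14) = -4480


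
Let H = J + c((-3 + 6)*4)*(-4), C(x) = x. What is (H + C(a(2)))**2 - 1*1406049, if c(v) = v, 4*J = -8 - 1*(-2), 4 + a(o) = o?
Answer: -5613587/4 ≈ -1.4034e+6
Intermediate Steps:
a(o) = -4 + o
J = -3/2 (J = (-8 - 1*(-2))/4 = (-8 + 2)/4 = (1/4)*(-6) = -3/2 ≈ -1.5000)
H = -99/2 (H = -3/2 + ((-3 + 6)*4)*(-4) = -3/2 + (3*4)*(-4) = -3/2 + 12*(-4) = -3/2 - 48 = -99/2 ≈ -49.500)
(H + C(a(2)))**2 - 1*1406049 = (-99/2 + (-4 + 2))**2 - 1*1406049 = (-99/2 - 2)**2 - 1406049 = (-103/2)**2 - 1406049 = 10609/4 - 1406049 = -5613587/4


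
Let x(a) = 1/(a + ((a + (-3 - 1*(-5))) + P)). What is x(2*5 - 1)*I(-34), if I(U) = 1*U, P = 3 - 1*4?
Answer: -34/19 ≈ -1.7895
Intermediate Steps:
P = -1 (P = 3 - 4 = -1)
I(U) = U
x(a) = 1/(1 + 2*a) (x(a) = 1/(a + ((a + (-3 - 1*(-5))) - 1)) = 1/(a + ((a + (-3 + 5)) - 1)) = 1/(a + ((a + 2) - 1)) = 1/(a + ((2 + a) - 1)) = 1/(a + (1 + a)) = 1/(1 + 2*a))
x(2*5 - 1)*I(-34) = -34/(1 + 2*(2*5 - 1)) = -34/(1 + 2*(10 - 1)) = -34/(1 + 2*9) = -34/(1 + 18) = -34/19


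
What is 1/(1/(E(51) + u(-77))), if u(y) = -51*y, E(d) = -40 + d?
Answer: 3938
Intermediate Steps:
1/(1/(E(51) + u(-77))) = 1/(1/((-40 + 51) - 51*(-77))) = 1/(1/(11 + 3927)) = 1/(1/3938) = 3938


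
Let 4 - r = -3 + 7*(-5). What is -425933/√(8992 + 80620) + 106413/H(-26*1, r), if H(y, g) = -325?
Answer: -106413/325 - 425933*√22403/44806 ≈ -1750.3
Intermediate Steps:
r = 42 (r = 4 - (-3 + 7*(-5)) = 4 - (-3 - 35) = 4 - 1*(-38) = 4 + 38 = 42)
-425933/√(8992 + 80620) + 106413/H(-26*1, r) = -425933/√(8992 + 80620) + 106413/(-325) = -425933*√22403/44806 + 106413*(-1/325) = -425933*√22403/44806 - 106413/325 = -106413/325 - 425933*√22403/44806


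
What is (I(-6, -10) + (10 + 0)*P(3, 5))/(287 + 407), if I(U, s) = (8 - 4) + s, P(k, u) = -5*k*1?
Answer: -78/347 ≈ -0.22478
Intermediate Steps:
P(k, u) = -5*k
I(U, s) = 4 + s
(I(-6, -10) + (10 + 0)*P(3, 5))/(287 + 407) = ((4 - 10) + (10 + 0)*(-5*3))/(287 + 407) = (-6 + 10*(-15))/694 = (-6 - 150)*(1/694) = -156*1/694 = -78/347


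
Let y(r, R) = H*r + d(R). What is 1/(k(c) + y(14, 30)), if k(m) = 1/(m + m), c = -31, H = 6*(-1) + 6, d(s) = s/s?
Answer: 62/61 ≈ 1.0164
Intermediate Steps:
d(s) = 1
H = 0 (H = -6 + 6 = 0)
y(r, R) = 1 (y(r, R) = 0*r + 1 = 0 + 1 = 1)
k(m) = 1/(2*m)
1/(k(c) + y(14, 30)) = 1/((1/2)/(-31) + 1) = 1/((1/2)*(-1/31) + 1) = 1/(-1/62 + 1) = 1/(61/62) = 62/61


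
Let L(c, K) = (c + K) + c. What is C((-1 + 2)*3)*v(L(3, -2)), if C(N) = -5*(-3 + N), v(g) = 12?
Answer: 0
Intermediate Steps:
L(c, K) = K + 2*c (L(c, K) = (K + c) + c = K + 2*c)
C(N) = 15 - 5*N
C((-1 + 2)*3)*v(L(3, -2)) = (15 - 5*(-1 + 2)*3)*12 = (15 - 5*3)*12 = (15 - 15)*12 = 0*12 = 0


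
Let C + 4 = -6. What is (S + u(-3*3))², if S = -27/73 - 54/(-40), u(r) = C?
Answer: 173422561/2131600 ≈ 81.358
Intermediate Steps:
C = -10 (C = -4 - 6 = -10)
u(r) = -10
S = 1431/1460 (S = -27*1/73 - 54*(-1/40) = -27/73 + 27/20 = 1431/1460 ≈ 0.98014)
(S + u(-3*3))² = (1431/1460 - 10)² = (-13169/1460)² = 173422561/2131600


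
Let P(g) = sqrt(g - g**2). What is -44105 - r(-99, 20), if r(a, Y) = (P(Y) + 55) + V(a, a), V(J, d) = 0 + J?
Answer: -44061 - 2*I*sqrt(95) ≈ -44061.0 - 19.494*I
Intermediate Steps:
V(J, d) = J
r(a, Y) = 55 + a + sqrt(Y*(1 - Y)) (r(a, Y) = (sqrt(Y*(1 - Y)) + 55) + a = (55 + sqrt(Y*(1 - Y))) + a = 55 + a + sqrt(Y*(1 - Y)))
-44105 - r(-99, 20) = -44105 - (55 - 99 + sqrt(20*(1 - 1*20))) = -44105 - (55 - 99 + sqrt(20*(1 - 20))) = -44105 - (55 - 99 + sqrt(20*(-19))) = -44105 - (55 - 99 + sqrt(-380)) = -44105 - (55 - 99 + 2*I*sqrt(95)) = -44105 - (-44 + 2*I*sqrt(95)) = -44105 + (44 - 2*I*sqrt(95)) = -44061 - 2*I*sqrt(95)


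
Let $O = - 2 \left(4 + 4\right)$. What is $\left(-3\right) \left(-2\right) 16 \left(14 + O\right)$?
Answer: $-192$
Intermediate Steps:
$O = -16$ ($O = \left(-2\right) 8 = -16$)
$\left(-3\right) \left(-2\right) 16 \left(14 + O\right) = \left(-3\right) \left(-2\right) 16 \left(14 - 16\right) = 6 \cdot 16 \left(-2\right) = 96 \left(-2\right) = -192$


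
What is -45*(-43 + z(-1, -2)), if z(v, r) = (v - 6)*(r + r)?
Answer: 675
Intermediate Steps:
z(v, r) = 2*r*(-6 + v) (z(v, r) = (-6 + v)*(2*r) = 2*r*(-6 + v))
-45*(-43 + z(-1, -2)) = -45*(-43 + 2*(-2)*(-6 - 1)) = -45*(-43 + 2*(-2)*(-7)) = -45*(-43 + 28) = -45*(-15) = 675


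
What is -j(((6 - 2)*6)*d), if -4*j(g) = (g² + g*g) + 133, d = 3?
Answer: 10501/4 ≈ 2625.3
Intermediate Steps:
j(g) = -133/4 - g²/2 (j(g) = -((g² + g*g) + 133)/4 = -((g² + g²) + 133)/4 = -(2*g² + 133)/4 = -(133 + 2*g²)/4 = -133/4 - g²/2)
-j(((6 - 2)*6)*d) = -(-133/4 - 324*(6 - 2)²/2) = -(-133/4 - ((4*6)*3)²/2) = -(-133/4 - (24*3)²/2) = -(-133/4 - ½*72²) = -(-133/4 - ½*5184) = -(-133/4 - 2592) = -1*(-10501/4) = 10501/4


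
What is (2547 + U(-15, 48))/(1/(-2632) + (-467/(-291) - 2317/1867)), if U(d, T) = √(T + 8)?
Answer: 3642102272088/519650447 + 2859915408*√14/519650447 ≈ 7029.3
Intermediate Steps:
U(d, T) = √(8 + T)
(2547 + U(-15, 48))/(1/(-2632) + (-467/(-291) - 2317/1867)) = (2547 + √(8 + 48))/(1/(-2632) + (-467/(-291) - 2317/1867)) = (2547 + √56)/(-1/2632 + (-467*(-1/291) - 2317*1/1867)) = (2547 + 2*√14)/(-1/2632 + (467/291 - 2317/1867)) = (2547 + 2*√14)/(-1/2632 + 197642/543297) = (2547 + 2*√14)/(519650447/1429957704) = (2547 + 2*√14)*(1429957704/519650447) = 3642102272088/519650447 + 2859915408*√14/519650447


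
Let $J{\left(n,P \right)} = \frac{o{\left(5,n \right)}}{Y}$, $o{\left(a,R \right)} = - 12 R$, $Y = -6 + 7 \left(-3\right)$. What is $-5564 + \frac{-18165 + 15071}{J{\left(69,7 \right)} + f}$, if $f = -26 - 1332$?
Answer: $- \frac{11073283}{1991} \approx -5561.7$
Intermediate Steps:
$Y = -27$ ($Y = -6 - 21 = -27$)
$f = -1358$ ($f = -26 - 1332 = -1358$)
$J{\left(n,P \right)} = \frac{4 n}{9}$ ($J{\left(n,P \right)} = \frac{\left(-12\right) n}{-27} = - 12 n \left(- \frac{1}{27}\right) = \frac{4 n}{9}$)
$-5564 + \frac{-18165 + 15071}{J{\left(69,7 \right)} + f} = -5564 + \frac{-18165 + 15071}{\frac{4}{9} \cdot 69 - 1358} = -5564 - \frac{3094}{\frac{92}{3} - 1358} = -5564 - \frac{3094}{- \frac{3982}{3}} = -5564 - - \frac{4641}{1991} = -5564 + \frac{4641}{1991} = - \frac{11073283}{1991}$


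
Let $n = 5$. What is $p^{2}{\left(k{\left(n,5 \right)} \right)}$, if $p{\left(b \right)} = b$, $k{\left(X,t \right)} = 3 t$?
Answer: $225$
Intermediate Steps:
$p^{2}{\left(k{\left(n,5 \right)} \right)} = \left(3 \cdot 5\right)^{2} = 15^{2} = 225$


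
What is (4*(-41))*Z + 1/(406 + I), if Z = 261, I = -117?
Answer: -12370355/289 ≈ -42804.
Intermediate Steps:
(4*(-41))*Z + 1/(406 + I) = (4*(-41))*261 + 1/(406 - 117) = -164*261 + 1/289 = -42804 + 1/289 = -12370355/289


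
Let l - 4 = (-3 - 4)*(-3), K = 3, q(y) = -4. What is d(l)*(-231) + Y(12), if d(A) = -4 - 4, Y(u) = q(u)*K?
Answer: 1836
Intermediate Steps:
Y(u) = -12 (Y(u) = -4*3 = -12)
l = 25 (l = 4 + (-3 - 4)*(-3) = 4 - 7*(-3) = 4 + 21 = 25)
d(A) = -8
d(l)*(-231) + Y(12) = -8*(-231) - 12 = 1848 - 12 = 1836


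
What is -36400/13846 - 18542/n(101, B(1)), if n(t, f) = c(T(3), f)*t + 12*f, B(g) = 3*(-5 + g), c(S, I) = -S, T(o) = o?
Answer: 17175838/442083 ≈ 38.852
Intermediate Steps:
B(g) = -15 + 3*g
n(t, f) = -3*t + 12*f (n(t, f) = (-1*3)*t + 12*f = -3*t + 12*f)
-36400/13846 - 18542/n(101, B(1)) = -36400/13846 - 18542/(-3*101 + 12*(-15 + 3*1)) = -36400*1/13846 - 18542/(-303 + 12*(-15 + 3)) = -2600/989 - 18542/(-303 + 12*(-12)) = -2600/989 - 18542/(-303 - 144) = -2600/989 - 18542/(-447) = -2600/989 - 18542*(-1/447) = -2600/989 + 18542/447 = 17175838/442083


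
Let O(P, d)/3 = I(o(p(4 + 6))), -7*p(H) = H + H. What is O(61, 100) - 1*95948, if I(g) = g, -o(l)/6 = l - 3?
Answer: -670898/7 ≈ -95843.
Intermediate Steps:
p(H) = -2*H/7 (p(H) = -(H + H)/7 = -2*H/7)
o(l) = 18 - 6*l (o(l) = -6*(l - 3) = -6*(-3 + l) = 18 - 6*l)
O(P, d) = 738/7 (O(P, d) = 3*(18 - (-12)*(4 + 6)/7) = 3*(18 - (-12)*10/7) = 3*(18 - 6*(-20/7)) = 3*(18 + 120/7) = 3*(246/7) = 738/7)
O(61, 100) - 1*95948 = 738/7 - 1*95948 = 738/7 - 95948 = -670898/7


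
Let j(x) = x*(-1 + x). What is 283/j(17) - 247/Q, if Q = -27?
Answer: 74825/7344 ≈ 10.189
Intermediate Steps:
283/j(17) - 247/Q = 283/((17*(-1 + 17))) - 247/(-27) = 283/((17*16)) - 247*(-1/27) = 283/272 + 247/27 = 74825/7344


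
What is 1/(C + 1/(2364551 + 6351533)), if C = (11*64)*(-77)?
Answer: -8716084/472481481471 ≈ -1.8447e-5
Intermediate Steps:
C = -54208 (C = 704*(-77) = -54208)
1/(C + 1/(2364551 + 6351533)) = 1/(-54208 + 1/(2364551 + 6351533)) = 1/(-54208 + 1/8716084) = 1/(-472481481471/8716084) = -8716084/472481481471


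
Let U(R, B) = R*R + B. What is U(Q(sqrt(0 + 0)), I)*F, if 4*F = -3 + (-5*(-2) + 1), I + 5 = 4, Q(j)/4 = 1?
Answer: 30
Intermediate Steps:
Q(j) = 4 (Q(j) = 4*1 = 4)
I = -1 (I = -5 + 4 = -1)
F = 2 (F = (-3 + (-5*(-2) + 1))/4 = (-3 + (10 + 1))/4 = (-3 + 11)/4 = (1/4)*8 = 2)
U(R, B) = B + R**2 (U(R, B) = R**2 + B = B + R**2)
U(Q(sqrt(0 + 0)), I)*F = (-1 + 4**2)*2 = (-1 + 16)*2 = 15*2 = 30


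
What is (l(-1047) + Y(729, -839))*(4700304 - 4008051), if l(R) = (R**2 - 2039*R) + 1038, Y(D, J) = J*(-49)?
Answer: 2265876289323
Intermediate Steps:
Y(D, J) = -49*J
l(R) = 1038 + R**2 - 2039*R
(l(-1047) + Y(729, -839))*(4700304 - 4008051) = ((1038 + (-1047)**2 - 2039*(-1047)) - 49*(-839))*(4700304 - 4008051) = ((1038 + 1096209 + 2134833) + 41111)*692253 = (3232080 + 41111)*692253 = 3273191*692253 = 2265876289323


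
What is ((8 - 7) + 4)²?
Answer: 25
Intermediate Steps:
((8 - 7) + 4)² = (1 + 4)² = 5² = 25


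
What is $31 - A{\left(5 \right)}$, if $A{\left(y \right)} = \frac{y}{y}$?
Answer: $30$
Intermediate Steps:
$A{\left(y \right)} = 1$
$31 - A{\left(5 \right)} = 31 - 1 = 30$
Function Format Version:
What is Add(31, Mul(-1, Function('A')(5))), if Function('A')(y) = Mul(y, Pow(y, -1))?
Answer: 30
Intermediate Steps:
Function('A')(y) = 1
Add(31, Mul(-1, Function('A')(5))) = Add(31, Mul(-1, 1)) = Add(31, -1) = 30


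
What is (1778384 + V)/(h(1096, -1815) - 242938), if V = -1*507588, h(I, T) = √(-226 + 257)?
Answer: -308724638648/59018871813 - 1270796*√31/59018871813 ≈ -5.2311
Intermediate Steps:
h(I, T) = √31
V = -507588
(1778384 + V)/(h(1096, -1815) - 242938) = (1778384 - 507588)/(√31 - 242938) = 1270796/(-242938 + √31)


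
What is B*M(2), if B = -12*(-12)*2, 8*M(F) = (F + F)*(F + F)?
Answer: 576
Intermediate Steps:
M(F) = F²/2 (M(F) = ((F + F)*(F + F))/8 = ((2*F)*(2*F))/8 = (4*F²)/8 = F²/2)
B = 288 (B = 144*2 = 288)
B*M(2) = 288*((½)*2²) = 288*((½)*4) = 288*2 = 576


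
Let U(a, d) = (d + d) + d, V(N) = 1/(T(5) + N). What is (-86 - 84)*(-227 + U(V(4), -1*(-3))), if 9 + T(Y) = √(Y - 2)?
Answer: 37060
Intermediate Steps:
T(Y) = -9 + √(-2 + Y) (T(Y) = -9 + √(Y - 2) = -9 + √(-2 + Y))
V(N) = 1/(-9 + N + √3) (V(N) = 1/((-9 + √(-2 + 5)) + N) = 1/((-9 + √3) + N) = 1/(-9 + N + √3))
U(a, d) = 3*d (U(a, d) = 2*d + d = 3*d)
(-86 - 84)*(-227 + U(V(4), -1*(-3))) = (-86 - 84)*(-227 + 3*(-1*(-3))) = -170*(-227 + 3*3) = -170*(-227 + 9) = -170*(-218) = 37060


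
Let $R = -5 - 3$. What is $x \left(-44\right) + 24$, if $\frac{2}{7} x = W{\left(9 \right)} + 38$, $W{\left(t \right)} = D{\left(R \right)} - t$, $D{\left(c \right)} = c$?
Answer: $-3210$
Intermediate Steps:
$R = -8$
$W{\left(t \right)} = -8 - t$
$x = \frac{147}{2}$ ($x = \frac{7 \left(\left(-8 - 9\right) + 38\right)}{2} = \frac{7 \left(-17 + 38\right)}{2} = \frac{7}{2} \cdot 21 = \frac{147}{2} \approx 73.5$)
$x \left(-44\right) + 24 = \frac{147}{2} \left(-44\right) + 24 = -3234 + 24 = -3210$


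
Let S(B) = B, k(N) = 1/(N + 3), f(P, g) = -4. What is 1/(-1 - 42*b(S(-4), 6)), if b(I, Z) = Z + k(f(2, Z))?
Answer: -1/211 ≈ -0.0047393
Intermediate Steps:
k(N) = 1/(3 + N)
b(I, Z) = -1 + Z (b(I, Z) = Z + 1/(3 - 4) = Z + 1/(-1) = Z - 1 = -1 + Z)
1/(-1 - 42*b(S(-4), 6)) = 1/(-1 - 42*(-1 + 6)) = 1/(-1 - 42*5) = 1/(-1 - 210) = 1/(-211) = -1/211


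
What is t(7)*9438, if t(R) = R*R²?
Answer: 3237234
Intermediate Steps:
t(R) = R³
t(7)*9438 = 7³*9438 = 343*9438 = 3237234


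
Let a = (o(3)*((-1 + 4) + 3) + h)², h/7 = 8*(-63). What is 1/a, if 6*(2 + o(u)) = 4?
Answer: 1/12503296 ≈ 7.9979e-8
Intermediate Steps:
o(u) = -4/3 (o(u) = -2 + (⅙)*4 = -2 + ⅔ = -4/3)
h = -3528 (h = 7*(8*(-63)) = 7*(-504) = -3528)
a = 12503296 (a = (-4*((-1 + 4) + 3)/3 - 3528)² = (-4*(3 + 3)/3 - 3528)² = (-4/3*6 - 3528)² = (-8 - 3528)² = (-3536)² = 12503296)
1/a = 1/12503296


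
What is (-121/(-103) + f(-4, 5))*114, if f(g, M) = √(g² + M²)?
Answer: 13794/103 + 114*√41 ≈ 863.88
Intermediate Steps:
f(g, M) = √(M² + g²)
(-121/(-103) + f(-4, 5))*114 = (-121/(-103) + √(5² + (-4)²))*114 = (-121*(-1/103) + √(25 + 16))*114 = (121/103 + √41)*114 = 13794/103 + 114*√41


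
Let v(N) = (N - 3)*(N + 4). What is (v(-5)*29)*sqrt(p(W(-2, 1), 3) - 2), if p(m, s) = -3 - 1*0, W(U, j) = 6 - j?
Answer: 232*I*sqrt(5) ≈ 518.77*I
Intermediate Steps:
v(N) = (-3 + N)*(4 + N)
p(m, s) = -3 (p(m, s) = -3 + 0 = -3)
(v(-5)*29)*sqrt(p(W(-2, 1), 3) - 2) = ((-12 - 5 + (-5)**2)*29)*sqrt(-3 - 2) = ((-12 - 5 + 25)*29)*sqrt(-5) = (8*29)*(I*sqrt(5)) = 232*(I*sqrt(5)) = 232*I*sqrt(5)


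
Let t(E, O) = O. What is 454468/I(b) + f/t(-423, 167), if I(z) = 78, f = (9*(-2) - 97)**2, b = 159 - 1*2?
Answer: 38463853/6513 ≈ 5905.7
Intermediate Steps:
b = 157 (b = 159 - 2 = 157)
f = 13225 (f = (-18 - 97)**2 = (-115)**2 = 13225)
454468/I(b) + f/t(-423, 167) = 454468/78 + 13225/167 = 454468*(1/78) + 13225*(1/167) = 227234/39 + 13225/167 = 38463853/6513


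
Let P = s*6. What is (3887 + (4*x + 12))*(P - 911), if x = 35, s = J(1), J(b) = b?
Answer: -3655295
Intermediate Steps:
s = 1
P = 6 (P = 1*6 = 6)
(3887 + (4*x + 12))*(P - 911) = (3887 + (4*35 + 12))*(6 - 911) = (3887 + (140 + 12))*(-905) = (3887 + 152)*(-905) = 4039*(-905) = -3655295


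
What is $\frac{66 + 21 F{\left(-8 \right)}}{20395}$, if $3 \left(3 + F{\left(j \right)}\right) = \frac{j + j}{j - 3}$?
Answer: $\frac{29}{44869} \approx 0.00064633$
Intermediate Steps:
$F{\left(j \right)} = -3 + \frac{2 j}{3 \left(-3 + j\right)}$ ($F{\left(j \right)} = -3 + \frac{\left(j + j\right) \frac{1}{j - 3}}{3} = -3 + \frac{2 j \frac{1}{-3 + j}}{3} = -3 + \frac{2 j}{3 \left(-3 + j\right)}$)
$\frac{66 + 21 F{\left(-8 \right)}}{20395} = \frac{66 + 21 \frac{27 - -56}{3 \left(-3 - 8\right)}}{20395} = \left(66 + 21 \frac{27 + 56}{3 \left(-11\right)}\right) \frac{1}{20395} = \left(66 + 21 \cdot \frac{1}{3} \left(- \frac{1}{11}\right) 83\right) \frac{1}{20395} = \left(66 + 21 \left(- \frac{83}{33}\right)\right) \frac{1}{20395} = \left(66 - \frac{581}{11}\right) \frac{1}{20395} = \frac{145}{11} \cdot \frac{1}{20395} = \frac{29}{44869}$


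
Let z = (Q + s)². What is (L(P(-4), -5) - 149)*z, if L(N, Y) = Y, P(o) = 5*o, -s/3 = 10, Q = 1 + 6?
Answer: -81466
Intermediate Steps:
Q = 7
s = -30 (s = -3*10 = -30)
z = 529 (z = (7 - 30)² = (-23)² = 529)
(L(P(-4), -5) - 149)*z = (-5 - 149)*529 = -154*529 = -81466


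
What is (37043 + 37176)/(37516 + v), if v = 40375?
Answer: 74219/77891 ≈ 0.95286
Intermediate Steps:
(37043 + 37176)/(37516 + v) = (37043 + 37176)/(37516 + 40375) = 74219/77891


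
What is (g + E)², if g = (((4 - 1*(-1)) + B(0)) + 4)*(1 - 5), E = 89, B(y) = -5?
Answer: 5329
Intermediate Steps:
g = -16 (g = (((4 - 1*(-1)) - 5) + 4)*(1 - 5) = (((4 + 1) - 5) + 4)*(-4) = ((5 - 5) + 4)*(-4) = (0 + 4)*(-4) = 4*(-4) = -16)
(g + E)² = (-16 + 89)² = 73² = 5329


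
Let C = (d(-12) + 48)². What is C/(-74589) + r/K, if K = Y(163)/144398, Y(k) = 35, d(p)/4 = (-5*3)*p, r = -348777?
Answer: -1252167847960578/870205 ≈ -1.4389e+9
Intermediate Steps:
d(p) = -60*p (d(p) = 4*((-5*3)*p) = 4*(-15*p) = -60*p)
C = 589824 (C = (-60*(-12) + 48)² = (720 + 48)² = 768² = 589824)
K = 35/144398 ≈ 0.00024239
C/(-74589) + r/K = 589824/(-74589) - 348777/35/144398 = 589824*(-1/74589) - 348777*144398/35 = -196608/24863 - 50362701246/35 = -1252167847960578/870205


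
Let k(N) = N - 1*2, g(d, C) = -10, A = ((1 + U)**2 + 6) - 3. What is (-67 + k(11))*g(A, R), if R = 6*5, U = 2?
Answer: 580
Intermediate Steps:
R = 30
A = 12 (A = ((1 + 2)**2 + 6) - 3 = (3**2 + 6) - 3 = (9 + 6) - 3 = 15 - 3 = 12)
k(N) = -2 + N (k(N) = N - 2 = -2 + N)
(-67 + k(11))*g(A, R) = (-67 + (-2 + 11))*(-10) = (-67 + 9)*(-10) = -58*(-10) = 580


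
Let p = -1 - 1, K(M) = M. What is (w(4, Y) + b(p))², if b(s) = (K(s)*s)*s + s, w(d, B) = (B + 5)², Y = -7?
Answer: 36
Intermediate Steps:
w(d, B) = (5 + B)²
p = -2
b(s) = s + s³ (b(s) = (s*s)*s + s = s²*s + s = s³ + s = s + s³)
(w(4, Y) + b(p))² = ((5 - 7)² + (-2 + (-2)³))² = ((-2)² + (-2 - 8))² = (4 - 10)² = (-6)² = 36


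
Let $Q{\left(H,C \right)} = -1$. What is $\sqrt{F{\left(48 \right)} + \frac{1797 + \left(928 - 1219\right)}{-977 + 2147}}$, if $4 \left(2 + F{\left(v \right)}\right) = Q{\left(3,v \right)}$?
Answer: $\frac{i \sqrt{146445}}{390} \approx 0.98123 i$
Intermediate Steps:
$F{\left(v \right)} = - \frac{9}{4}$ ($F{\left(v \right)} = -2 + \frac{1}{4} \left(-1\right) = -2 - \frac{1}{4} = - \frac{9}{4}$)
$\sqrt{F{\left(48 \right)} + \frac{1797 + \left(928 - 1219\right)}{-977 + 2147}} = \sqrt{- \frac{9}{4} + \frac{1797 + \left(928 - 1219\right)}{-977 + 2147}} = \sqrt{- \frac{9}{4} + \frac{1797 - 291}{1170}} = \sqrt{- \frac{9}{4} + 1506 \cdot \frac{1}{1170}} = \sqrt{- \frac{9}{4} + \frac{251}{195}} = \sqrt{- \frac{751}{780}} = \frac{i \sqrt{146445}}{390}$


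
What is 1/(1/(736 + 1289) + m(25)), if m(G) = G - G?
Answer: 2025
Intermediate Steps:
m(G) = 0
1/(1/(736 + 1289) + m(25)) = 1/(1/(736 + 1289) + 0) = 1/(1/2025 + 0) = 1/(1/2025) = 2025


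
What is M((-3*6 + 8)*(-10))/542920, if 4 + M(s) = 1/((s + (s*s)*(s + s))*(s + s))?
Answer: -228582857/31025551200000 ≈ -7.3676e-6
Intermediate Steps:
M(s) = -4 + 1/(2*s*(s + 2*s³)) (M(s) = -4 + 1/((s + (s*s)*(s + s))*(s + s)) = -4 + 1/((s + s²*(2*s))*(2*s)) = -4 + 1/((s + 2*s³)*(2*s)) = -4 + 1/(2*s*(s + 2*s³)))
M((-3*6 + 8)*(-10))/542920 = ((1 - 16*10000*(-3*6 + 8)⁴ - 8*100*(-3*6 + 8)²)/(2*((-3*6 + 8)*(-10))² + 4*((-3*6 + 8)*(-10))⁴))/542920 = ((1 - 16*10000*(-18 + 8)⁴ - 8*100*(-18 + 8)²)/(2*((-18 + 8)*(-10))² + 4*((-18 + 8)*(-10))⁴))*(1/542920) = ((1 - 16*(-10*(-10))⁴ - 8*(-10*(-10))²)/(2*(-10*(-10))² + 4*(-10*(-10))⁴))*(1/542920) = ((1 - 16*100⁴ - 8*100²)/(2*100² + 4*100⁴))*(1/542920) = ((1 - 16*100000000 - 8*10000)/(2*10000 + 4*100000000))*(1/542920) = ((1 - 1600000000 - 80000)/(20000 + 400000000))*(1/542920) = (-1600079999/400020000)*(1/542920) = ((1/400020000)*(-1600079999))*(1/542920) = -1600079999/400020000*1/542920 = -228582857/31025551200000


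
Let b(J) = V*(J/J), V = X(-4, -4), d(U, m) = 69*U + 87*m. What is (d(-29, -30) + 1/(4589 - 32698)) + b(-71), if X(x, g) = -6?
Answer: -129779254/28109 ≈ -4617.0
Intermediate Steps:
V = -6
b(J) = -6 (b(J) = -6*J/J = -6*1 = -6)
(d(-29, -30) + 1/(4589 - 32698)) + b(-71) = ((69*(-29) + 87*(-30)) + 1/(4589 - 32698)) - 6 = ((-2001 - 2610) + 1/(-28109)) - 6 = (-4611 - 1/28109) - 6 = -129610600/28109 - 6 = -129779254/28109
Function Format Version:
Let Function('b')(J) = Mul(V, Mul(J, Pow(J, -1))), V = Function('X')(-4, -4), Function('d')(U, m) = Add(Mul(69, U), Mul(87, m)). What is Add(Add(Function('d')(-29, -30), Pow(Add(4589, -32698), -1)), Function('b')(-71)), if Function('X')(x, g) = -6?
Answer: Rational(-129779254, 28109) ≈ -4617.0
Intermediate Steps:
V = -6
Function('b')(J) = -6 (Function('b')(J) = Mul(-6, Mul(J, Pow(J, -1))) = Mul(-6, 1) = -6)
Add(Add(Function('d')(-29, -30), Pow(Add(4589, -32698), -1)), Function('b')(-71)) = Add(Add(Add(Mul(69, -29), Mul(87, -30)), Pow(Add(4589, -32698), -1)), -6) = Add(Add(Add(-2001, -2610), Pow(-28109, -1)), -6) = Add(Add(-4611, Rational(-1, 28109)), -6) = Add(Rational(-129610600, 28109), -6) = Rational(-129779254, 28109)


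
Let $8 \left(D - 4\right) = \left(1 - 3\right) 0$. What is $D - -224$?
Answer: $228$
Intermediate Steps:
$D = 4$ ($D = 4 + \frac{\left(1 - 3\right) 0}{8} = 4 + \frac{\left(-2\right) 0}{8} = 4 + \frac{1}{8} \cdot 0 = 4 + 0 = 4$)
$D - -224 = 4 - -224 = 4 + 224 = 228$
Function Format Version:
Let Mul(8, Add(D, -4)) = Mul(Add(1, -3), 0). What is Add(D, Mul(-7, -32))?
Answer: 228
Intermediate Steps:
D = 4 (D = Add(4, Mul(Rational(1, 8), Mul(Add(1, -3), 0))) = Add(4, Mul(Rational(1, 8), Mul(-2, 0))) = Add(4, Mul(Rational(1, 8), 0)) = Add(4, 0) = 4)
Add(D, Mul(-7, -32)) = Add(4, Mul(-7, -32)) = Add(4, 224) = 228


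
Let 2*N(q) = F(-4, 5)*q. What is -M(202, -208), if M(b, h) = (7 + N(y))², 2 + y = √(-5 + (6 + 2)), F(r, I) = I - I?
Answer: -49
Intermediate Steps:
F(r, I) = 0
y = -2 + √3 (y = -2 + √(-5 + (6 + 2)) = -2 + √(-5 + 8) = -2 + √3 ≈ -0.26795)
N(q) = 0 (N(q) = (0*q)/2 = (½)*0 = 0)
M(b, h) = 49 (M(b, h) = (7 + 0)² = 7² = 49)
-M(202, -208) = -1*49 = -49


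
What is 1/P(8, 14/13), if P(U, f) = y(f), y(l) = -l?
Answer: -13/14 ≈ -0.92857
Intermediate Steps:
P(U, f) = -f
1/P(8, 14/13) = 1/(-14/13) = -13/14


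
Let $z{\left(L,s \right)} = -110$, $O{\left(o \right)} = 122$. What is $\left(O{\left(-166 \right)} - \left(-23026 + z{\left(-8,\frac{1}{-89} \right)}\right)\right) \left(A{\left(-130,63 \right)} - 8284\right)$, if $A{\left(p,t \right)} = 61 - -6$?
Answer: $-191110986$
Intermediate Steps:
$A{\left(p,t \right)} = 67$ ($A{\left(p,t \right)} = 61 + 6 = 67$)
$\left(O{\left(-166 \right)} - \left(-23026 + z{\left(-8,\frac{1}{-89} \right)}\right)\right) \left(A{\left(-130,63 \right)} - 8284\right) = \left(122 + \left(23026 - -110\right)\right) \left(67 - 8284\right) = \left(122 + \left(23026 + 110\right)\right) \left(-8217\right) = \left(122 + 23136\right) \left(-8217\right) = 23258 \left(-8217\right) = -191110986$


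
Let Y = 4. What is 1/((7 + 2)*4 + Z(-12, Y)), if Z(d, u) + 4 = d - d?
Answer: 1/32 ≈ 0.031250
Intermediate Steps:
Z(d, u) = -4 (Z(d, u) = -4 + (d - d) = -4 + 0 = -4)
1/((7 + 2)*4 + Z(-12, Y)) = 1/((7 + 2)*4 - 4) = 1/(9*4 - 4) = 1/(36 - 4) = 1/32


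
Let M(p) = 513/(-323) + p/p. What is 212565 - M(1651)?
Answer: 3613615/17 ≈ 2.1257e+5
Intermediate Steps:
M(p) = -10/17 (M(p) = 513*(-1/323) + 1 = -27/17 + 1 = -10/17)
212565 - M(1651) = 212565 - 1*(-10/17) = 212565 + 10/17 = 3613615/17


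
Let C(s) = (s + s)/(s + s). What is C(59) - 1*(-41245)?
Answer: 41246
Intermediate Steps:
C(s) = 1 (C(s) = (2*s)/((2*s)) = (2*s)*(1/(2*s)) = 1)
C(59) - 1*(-41245) = 1 - 1*(-41245) = 1 + 41245 = 41246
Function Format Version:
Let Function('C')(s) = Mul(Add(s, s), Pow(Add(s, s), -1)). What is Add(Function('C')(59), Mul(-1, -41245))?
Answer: 41246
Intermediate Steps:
Function('C')(s) = 1 (Function('C')(s) = Mul(Mul(2, s), Pow(Mul(2, s), -1)) = Mul(Mul(2, s), Mul(Rational(1, 2), Pow(s, -1))) = 1)
Add(Function('C')(59), Mul(-1, -41245)) = Add(1, Mul(-1, -41245)) = Add(1, 41245) = 41246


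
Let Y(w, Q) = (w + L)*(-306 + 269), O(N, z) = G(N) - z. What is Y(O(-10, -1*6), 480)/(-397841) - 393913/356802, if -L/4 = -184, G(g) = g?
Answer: -147051116465/141950464482 ≈ -1.0359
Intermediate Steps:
L = 736 (L = -4*(-184) = 736)
O(N, z) = N - z
Y(w, Q) = -27232 - 37*w (Y(w, Q) = (w + 736)*(-306 + 269) = (736 + w)*(-37) = -27232 - 37*w)
Y(O(-10, -1*6), 480)/(-397841) - 393913/356802 = (-27232 - 37*(-10 - (-1)*6))/(-397841) - 393913/356802 = (-27232 - 37*(-10 - 1*(-6)))*(-1/397841) - 393913*1/356802 = (-27232 - 37*(-10 + 6))*(-1/397841) - 393913/356802 = (-27232 - 37*(-4))*(-1/397841) - 393913/356802 = (-27232 + 148)*(-1/397841) - 393913/356802 = -27084*(-1/397841) - 393913/356802 = 27084/397841 - 393913/356802 = -147051116465/141950464482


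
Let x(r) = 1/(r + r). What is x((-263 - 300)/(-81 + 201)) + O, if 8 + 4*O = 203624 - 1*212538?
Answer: -2511663/1126 ≈ -2230.6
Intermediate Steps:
x(r) = 1/(2*r)
O = -4461/2 (O = -2 + (203624 - 1*212538)/4 = -2 + (203624 - 212538)/4 = -2 + (1/4)*(-8914) = -2 - 4457/2 = -4461/2 ≈ -2230.5)
x((-263 - 300)/(-81 + 201)) + O = 1/(2*(((-263 - 300)/(-81 + 201)))) - 4461/2 = 1/(2*((-563/120))) - 4461/2 = 1/(2*((-563*1/120))) - 4461/2 = 1/(2*(-563/120)) - 4461/2 = (1/2)*(-120/563) - 4461/2 = -60/563 - 4461/2 = -2511663/1126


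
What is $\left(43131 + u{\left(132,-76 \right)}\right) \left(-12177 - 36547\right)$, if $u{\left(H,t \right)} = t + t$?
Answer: $-2094108796$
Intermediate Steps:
$u{\left(H,t \right)} = 2 t$
$\left(43131 + u{\left(132,-76 \right)}\right) \left(-12177 - 36547\right) = \left(43131 + 2 \left(-76\right)\right) \left(-12177 - 36547\right) = \left(43131 - 152\right) \left(-48724\right) = 42979 \left(-48724\right) = -2094108796$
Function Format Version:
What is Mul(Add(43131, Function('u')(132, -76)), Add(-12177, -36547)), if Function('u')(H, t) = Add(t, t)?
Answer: -2094108796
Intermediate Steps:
Function('u')(H, t) = Mul(2, t)
Mul(Add(43131, Function('u')(132, -76)), Add(-12177, -36547)) = Mul(Add(43131, Mul(2, -76)), Add(-12177, -36547)) = Mul(Add(43131, -152), -48724) = Mul(42979, -48724) = -2094108796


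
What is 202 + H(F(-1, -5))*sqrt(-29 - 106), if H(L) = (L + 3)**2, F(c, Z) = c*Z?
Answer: 202 + 192*I*sqrt(15) ≈ 202.0 + 743.61*I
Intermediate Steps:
F(c, Z) = Z*c
H(L) = (3 + L)**2
202 + H(F(-1, -5))*sqrt(-29 - 106) = 202 + (3 - 5*(-1))**2*sqrt(-29 - 106) = 202 + (3 + 5)**2*sqrt(-135) = 202 + 8**2*(3*I*sqrt(15)) = 202 + 64*(3*I*sqrt(15)) = 202 + 192*I*sqrt(15)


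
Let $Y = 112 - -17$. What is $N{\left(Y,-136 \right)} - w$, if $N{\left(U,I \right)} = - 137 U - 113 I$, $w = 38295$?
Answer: $-40600$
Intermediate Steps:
$Y = 129$ ($Y = 112 + 17 = 129$)
$N{\left(Y,-136 \right)} - w = \left(\left(-137\right) 129 - -15368\right) - 38295 = \left(-17673 + 15368\right) - 38295 = -2305 - 38295 = -40600$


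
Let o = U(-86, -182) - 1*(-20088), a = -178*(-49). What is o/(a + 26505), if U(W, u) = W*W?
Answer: 27484/35227 ≈ 0.78020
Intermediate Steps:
a = 8722
U(W, u) = W²
o = 27484 (o = (-86)² - 1*(-20088) = 7396 + 20088 = 27484)
o/(a + 26505) = 27484/(8722 + 26505) = 27484/35227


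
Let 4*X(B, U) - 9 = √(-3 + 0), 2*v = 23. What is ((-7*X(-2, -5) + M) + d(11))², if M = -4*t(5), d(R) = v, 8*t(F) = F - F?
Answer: 71/8 + 119*I*√3/8 ≈ 8.875 + 25.764*I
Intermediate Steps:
t(F) = 0 (t(F) = (F - F)/8 = (⅛)*0 = 0)
v = 23/2 (v = (½)*23 = 23/2 ≈ 11.500)
d(R) = 23/2
M = 0 (M = -4*0 = 0)
X(B, U) = 9/4 + I*√3/4 (X(B, U) = 9/4 + √(-3 + 0)/4 = 9/4 + √(-3)/4 = 9/4 + (I*√3)/4 = 9/4 + I*√3/4)
((-7*X(-2, -5) + M) + d(11))² = ((-7*(9/4 + I*√3/4) + 0) + 23/2)² = (((-63/4 - 7*I*√3/4) + 0) + 23/2)² = ((-63/4 - 7*I*√3/4) + 23/2)² = (-17/4 - 7*I*√3/4)²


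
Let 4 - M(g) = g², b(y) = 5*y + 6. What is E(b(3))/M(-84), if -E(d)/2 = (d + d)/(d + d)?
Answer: 1/3526 ≈ 0.00028361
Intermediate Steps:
b(y) = 6 + 5*y
E(d) = -2 (E(d) = -2*(d + d)/(d + d) = -2*2*d/(2*d) = -2*2*d*1/(2*d) = -2*1 = -2)
M(g) = 4 - g²
E(b(3))/M(-84) = -2/(4 - 1*(-84)²) = -2/(4 - 1*7056) = -2/(4 - 7056) = -2/(-7052) = -2*(-1/7052) = 1/3526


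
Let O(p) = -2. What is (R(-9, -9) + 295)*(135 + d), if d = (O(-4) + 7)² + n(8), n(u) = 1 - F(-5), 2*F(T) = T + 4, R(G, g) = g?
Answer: 46189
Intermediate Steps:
F(T) = 2 + T/2 (F(T) = (T + 4)/2 = (4 + T)/2 = 2 + T/2)
n(u) = 3/2 (n(u) = 1 - (2 + (½)*(-5)) = 1 - (2 - 5/2) = 1 - 1*(-½) = 1 + ½ = 3/2)
d = 53/2 (d = (-2 + 7)² + 3/2 = 5² + 3/2 = 25 + 3/2 = 53/2 ≈ 26.500)
(R(-9, -9) + 295)*(135 + d) = (-9 + 295)*(135 + 53/2) = 286*(323/2) = 46189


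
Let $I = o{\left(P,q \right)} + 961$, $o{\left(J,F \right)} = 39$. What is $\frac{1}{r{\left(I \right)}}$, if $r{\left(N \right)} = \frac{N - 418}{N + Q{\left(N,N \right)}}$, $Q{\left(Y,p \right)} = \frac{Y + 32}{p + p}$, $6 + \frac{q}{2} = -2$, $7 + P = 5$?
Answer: $\frac{250129}{145500} \approx 1.7191$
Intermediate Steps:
$P = -2$ ($P = -7 + 5 = -2$)
$q = -16$ ($q = -12 + 2 \left(-2\right) = -12 - 4 = -16$)
$Q{\left(Y,p \right)} = \frac{32 + Y}{2 p}$
$I = 1000$ ($I = 39 + 961 = 1000$)
$r{\left(N \right)} = \frac{-418 + N}{N + \frac{32 + N}{2 N}}$ ($r{\left(N \right)} = \frac{N - 418}{N + \frac{32 + N}{2 N}} = \frac{-418 + N}{N + \frac{32 + N}{2 N}}$)
$\frac{1}{r{\left(I \right)}} = \frac{1}{2 \cdot 1000 \frac{1}{32 + 1000 + 2 \cdot 1000^{2}} \left(-418 + 1000\right)} = \frac{1}{2 \cdot 1000 \frac{1}{32 + 1000 + 2 \cdot 1000000} \cdot 582} = \frac{1}{2 \cdot 1000 \frac{1}{32 + 1000 + 2000000} \cdot 582} = \frac{1}{2 \cdot 1000 \cdot \frac{1}{2001032} \cdot 582} = \frac{1}{\frac{145500}{250129}} = \frac{250129}{145500}$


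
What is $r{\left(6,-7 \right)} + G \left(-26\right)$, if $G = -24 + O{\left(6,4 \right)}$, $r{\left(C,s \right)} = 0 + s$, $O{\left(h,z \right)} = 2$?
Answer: $565$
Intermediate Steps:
$r{\left(C,s \right)} = s$
$G = -22$ ($G = -24 + 2 = -22$)
$r{\left(6,-7 \right)} + G \left(-26\right) = -7 - -572 = -7 + 572 = 565$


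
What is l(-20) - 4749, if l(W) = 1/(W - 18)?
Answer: -180463/38 ≈ -4749.0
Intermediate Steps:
l(W) = 1/(-18 + W)
l(-20) - 4749 = 1/(-18 - 20) - 4749 = 1/(-38) - 4749 = -1/38 - 4749 = -180463/38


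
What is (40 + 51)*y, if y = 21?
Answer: 1911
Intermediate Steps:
(40 + 51)*y = (40 + 51)*21 = 91*21 = 1911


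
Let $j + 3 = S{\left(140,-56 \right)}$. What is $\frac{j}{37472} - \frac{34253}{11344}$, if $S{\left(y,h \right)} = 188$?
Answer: $- \frac{80089361}{26567648} \approx -3.0145$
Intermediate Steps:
$j = 185$ ($j = -3 + 188 = 185$)
$\frac{j}{37472} - \frac{34253}{11344} = \frac{185}{37472} - \frac{34253}{11344} = - \frac{80089361}{26567648}$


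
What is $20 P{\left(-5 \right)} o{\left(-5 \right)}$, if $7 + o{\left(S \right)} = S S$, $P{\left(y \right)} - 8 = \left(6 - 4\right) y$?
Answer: $-720$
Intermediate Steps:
$P{\left(y \right)} = 8 + 2 y$ ($P{\left(y \right)} = 8 + \left(6 - 4\right) y = 8 + 2 y$)
$o{\left(S \right)} = -7 + S^{2}$ ($o{\left(S \right)} = -7 + S S = -7 + S^{2}$)
$20 P{\left(-5 \right)} o{\left(-5 \right)} = 20 \left(8 + 2 \left(-5\right)\right) \left(-7 + \left(-5\right)^{2}\right) = 20 \left(8 - 10\right) \left(-7 + 25\right) = 20 \left(-2\right) 18 = \left(-40\right) 18 = -720$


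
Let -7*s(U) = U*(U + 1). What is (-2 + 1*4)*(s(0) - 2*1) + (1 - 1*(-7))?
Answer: 4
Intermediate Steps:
s(U) = -U*(1 + U)/7 (s(U) = -U*(U + 1)/7 = -U*(1 + U)/7)
(-2 + 1*4)*(s(0) - 2*1) + (1 - 1*(-7)) = (-2 + 1*4)*(-1/7*0*(1 + 0) - 2*1) + (1 - 1*(-7)) = (-2 + 4)*(-1/7*0*1 - 2) + (1 + 7) = 2*(0 - 2) + 8 = 2*(-2) + 8 = -4 + 8 = 4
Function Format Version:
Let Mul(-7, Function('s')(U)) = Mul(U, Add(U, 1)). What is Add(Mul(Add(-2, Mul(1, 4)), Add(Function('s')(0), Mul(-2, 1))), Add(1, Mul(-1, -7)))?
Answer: 4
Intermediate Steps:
Function('s')(U) = Mul(Rational(-1, 7), U, Add(1, U)) (Function('s')(U) = Mul(Rational(-1, 7), Mul(U, Add(U, 1))) = Mul(Rational(-1, 7), Mul(U, Add(1, U))) = Mul(Rational(-1, 7), U, Add(1, U)))
Add(Mul(Add(-2, Mul(1, 4)), Add(Function('s')(0), Mul(-2, 1))), Add(1, Mul(-1, -7))) = Add(Mul(Add(-2, Mul(1, 4)), Add(Mul(Rational(-1, 7), 0, Add(1, 0)), Mul(-2, 1))), Add(1, Mul(-1, -7))) = Add(Mul(Add(-2, 4), Add(Mul(Rational(-1, 7), 0, 1), -2)), Add(1, 7)) = Add(Mul(2, Add(0, -2)), 8) = Add(Mul(2, -2), 8) = Add(-4, 8) = 4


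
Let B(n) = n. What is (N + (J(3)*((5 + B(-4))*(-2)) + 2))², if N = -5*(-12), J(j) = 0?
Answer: 3844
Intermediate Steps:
N = 60
(N + (J(3)*((5 + B(-4))*(-2)) + 2))² = (60 + (0*((5 - 4)*(-2)) + 2))² = (60 + (0*(1*(-2)) + 2))² = (60 + (0*(-2) + 2))² = (60 + (0 + 2))² = (60 + 2)² = 62² = 3844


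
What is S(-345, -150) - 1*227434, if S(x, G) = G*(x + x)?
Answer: -123934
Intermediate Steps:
S(x, G) = 2*G*x (S(x, G) = G*(2*x) = 2*G*x)
S(-345, -150) - 1*227434 = 2*(-150)*(-345) - 1*227434 = 103500 - 227434 = -123934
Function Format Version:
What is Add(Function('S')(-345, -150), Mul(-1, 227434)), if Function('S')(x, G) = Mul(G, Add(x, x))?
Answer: -123934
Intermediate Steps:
Function('S')(x, G) = Mul(2, G, x) (Function('S')(x, G) = Mul(G, Mul(2, x)) = Mul(2, G, x))
Add(Function('S')(-345, -150), Mul(-1, 227434)) = Add(Mul(2, -150, -345), Mul(-1, 227434)) = Add(103500, -227434) = -123934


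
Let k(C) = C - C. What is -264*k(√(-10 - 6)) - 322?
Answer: -322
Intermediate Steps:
k(C) = 0
-264*k(√(-10 - 6)) - 322 = -264*0 - 322 = 0 - 322 = -322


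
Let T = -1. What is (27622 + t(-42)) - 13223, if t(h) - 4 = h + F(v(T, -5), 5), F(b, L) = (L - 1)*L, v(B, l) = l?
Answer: 14381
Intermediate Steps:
F(b, L) = L*(-1 + L) (F(b, L) = (-1 + L)*L = L*(-1 + L))
t(h) = 24 + h (t(h) = 4 + (h + 5*(-1 + 5)) = 4 + (h + 5*4) = 4 + (h + 20) = 4 + (20 + h) = 24 + h)
(27622 + t(-42)) - 13223 = (27622 + (24 - 42)) - 13223 = (27622 - 18) - 13223 = 27604 - 13223 = 14381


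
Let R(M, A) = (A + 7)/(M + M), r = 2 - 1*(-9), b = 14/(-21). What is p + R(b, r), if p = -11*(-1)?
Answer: -5/2 ≈ -2.5000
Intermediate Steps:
b = -⅔ (b = 14*(-1/21) = -⅔ ≈ -0.66667)
r = 11 (r = 2 + 9 = 11)
p = 11
R(M, A) = (7 + A)/(2*M) (R(M, A) = (7 + A)/((2*M)) = (7 + A)*(1/(2*M)) = (7 + A)/(2*M))
p + R(b, r) = 11 + (7 + 11)/(2*(-⅔)) = 11 + (½)*(-3/2)*18 = 11 - 27/2 = -5/2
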